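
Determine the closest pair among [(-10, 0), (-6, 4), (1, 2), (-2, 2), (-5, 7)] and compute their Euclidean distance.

Computing all pairwise distances among 5 points:

d((-10, 0), (-6, 4)) = 5.6569
d((-10, 0), (1, 2)) = 11.1803
d((-10, 0), (-2, 2)) = 8.2462
d((-10, 0), (-5, 7)) = 8.6023
d((-6, 4), (1, 2)) = 7.2801
d((-6, 4), (-2, 2)) = 4.4721
d((-6, 4), (-5, 7)) = 3.1623
d((1, 2), (-2, 2)) = 3.0 <-- minimum
d((1, 2), (-5, 7)) = 7.8102
d((-2, 2), (-5, 7)) = 5.831

Closest pair: (1, 2) and (-2, 2) with distance 3.0

The closest pair is (1, 2) and (-2, 2) with Euclidean distance 3.0. For 5 points, brute-force pairwise comparison is shown above. For large n, the divide-and-conquer algorithm (sort by x, recurse on halves, check the dividing strip) achieves O(n log n).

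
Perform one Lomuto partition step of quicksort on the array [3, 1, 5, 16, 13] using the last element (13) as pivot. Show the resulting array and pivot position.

Lomuto partition with pivot = 13:

Initial array: [3, 1, 5, 16, 13]

arr[0]=3 <= 13: swap with position 0, array becomes [3, 1, 5, 16, 13]
arr[1]=1 <= 13: swap with position 1, array becomes [3, 1, 5, 16, 13]
arr[2]=5 <= 13: swap with position 2, array becomes [3, 1, 5, 16, 13]
arr[3]=16 > 13: no swap

Place pivot at position 3: [3, 1, 5, 13, 16]
Pivot position: 3

After partitioning with pivot 13, the array becomes [3, 1, 5, 13, 16]. The pivot is placed at index 3. All elements to the left of the pivot are <= 13, and all elements to the right are > 13.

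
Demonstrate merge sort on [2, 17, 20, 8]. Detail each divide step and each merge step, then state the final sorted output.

Merge sort trace:

Split: [2, 17, 20, 8] -> [2, 17] and [20, 8]
  Split: [2, 17] -> [2] and [17]
  Merge: [2] + [17] -> [2, 17]
  Split: [20, 8] -> [20] and [8]
  Merge: [20] + [8] -> [8, 20]
Merge: [2, 17] + [8, 20] -> [2, 8, 17, 20]

Final sorted array: [2, 8, 17, 20]

The merge sort proceeds by recursively splitting the array and merging sorted halves.
After all merges, the sorted array is [2, 8, 17, 20].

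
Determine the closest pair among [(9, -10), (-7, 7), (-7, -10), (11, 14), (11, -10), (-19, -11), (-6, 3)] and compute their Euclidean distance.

Computing all pairwise distances among 7 points:

d((9, -10), (-7, 7)) = 23.3452
d((9, -10), (-7, -10)) = 16.0
d((9, -10), (11, 14)) = 24.0832
d((9, -10), (11, -10)) = 2.0 <-- minimum
d((9, -10), (-19, -11)) = 28.0179
d((9, -10), (-6, 3)) = 19.8494
d((-7, 7), (-7, -10)) = 17.0
d((-7, 7), (11, 14)) = 19.3132
d((-7, 7), (11, -10)) = 24.7588
d((-7, 7), (-19, -11)) = 21.6333
d((-7, 7), (-6, 3)) = 4.1231
d((-7, -10), (11, 14)) = 30.0
d((-7, -10), (11, -10)) = 18.0
d((-7, -10), (-19, -11)) = 12.0416
d((-7, -10), (-6, 3)) = 13.0384
d((11, 14), (11, -10)) = 24.0
d((11, 14), (-19, -11)) = 39.0512
d((11, 14), (-6, 3)) = 20.2485
d((11, -10), (-19, -11)) = 30.0167
d((11, -10), (-6, 3)) = 21.4009
d((-19, -11), (-6, 3)) = 19.105

Closest pair: (9, -10) and (11, -10) with distance 2.0

The closest pair is (9, -10) and (11, -10) with Euclidean distance 2.0. For 7 points, brute-force pairwise comparison is shown above. For large n, the divide-and-conquer algorithm (sort by x, recurse on halves, check the dividing strip) achieves O(n log n).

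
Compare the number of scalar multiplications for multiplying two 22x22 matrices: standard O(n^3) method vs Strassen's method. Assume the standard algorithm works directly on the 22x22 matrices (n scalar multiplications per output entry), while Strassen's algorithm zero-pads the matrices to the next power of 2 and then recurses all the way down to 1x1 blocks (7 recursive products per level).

Matrix multiplication for 22x22 matrices:

Strassen's algorithm requires power-of-2 dimensions. Pad 22x22 to 32x32 (next power of 2).

Standard algorithm: 22^3 = 10648 multiplications
Strassen's algorithm: 7^(log2(32)) = 7^5 = 16807 multiplications
Difference: 10648 - 16807 = -6159 (Strassen uses MORE here due to padding overhead — for small or just-over-power-of-2 n, padding can outweigh the per-level savings)

Standard: 10648 multiplications (22^3). Strassen: 16807 multiplications (7^5, after padding to 32x32). Strassen reduces 8 recursive multiplications to 7 at each level.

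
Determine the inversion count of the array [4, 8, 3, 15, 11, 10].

Finding inversions in [4, 8, 3, 15, 11, 10]:

(0, 2): arr[0]=4 > arr[2]=3
(1, 2): arr[1]=8 > arr[2]=3
(3, 4): arr[3]=15 > arr[4]=11
(3, 5): arr[3]=15 > arr[5]=10
(4, 5): arr[4]=11 > arr[5]=10

Total inversions: 5

The array has 5 inversion(s): (0,2), (1,2), (3,4), (3,5), (4,5). Each pair (i,j) satisfies i < j and arr[i] > arr[j].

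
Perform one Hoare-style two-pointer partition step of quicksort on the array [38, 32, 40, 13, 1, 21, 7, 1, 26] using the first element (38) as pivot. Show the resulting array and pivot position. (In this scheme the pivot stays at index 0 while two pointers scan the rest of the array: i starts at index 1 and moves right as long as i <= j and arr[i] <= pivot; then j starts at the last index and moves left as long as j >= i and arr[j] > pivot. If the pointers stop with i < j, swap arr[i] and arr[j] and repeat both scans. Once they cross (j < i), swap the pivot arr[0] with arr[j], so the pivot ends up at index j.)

Hoare-style two-pointer partition with pivot = 38:

Initial array: [38, 32, 40, 13, 1, 21, 7, 1, 26]

Pointers start at i = 1, j = 8.
i stops at index 2 (arr[2]=40 > 38), j stops at index 8 (arr[8]=26 <= 38): swap arr[2] and arr[8], array becomes [38, 32, 26, 13, 1, 21, 7, 1, 40]
i ends at 8, j ends at 7: the pointers have crossed (j < i), so scanning stops.

Swap pivot arr[0] with arr[7] to place pivot at position 7: [1, 32, 26, 13, 1, 21, 7, 38, 40]
Pivot position: 7

After partitioning with pivot 38, the array becomes [1, 32, 26, 13, 1, 21, 7, 38, 40]. The pivot is placed at index 7. All elements to the left of the pivot are <= 38, and all elements to the right are > 38.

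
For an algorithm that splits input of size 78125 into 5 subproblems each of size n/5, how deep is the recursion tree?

For divide and conquer with division factor 5:

Problem sizes at each level:
Level 0: 78125
Level 1: 15625
Level 2: 3125
Level 3: 625
Level 4: 125
Level 5: 25
Level 6: 5
Level 7: 1

The root is level 0 and the size-1 base case is level 7 (the tree spans levels 0 through 7, i.e. 8 levels counting the root), so the depth is the number of divisions: log_5(78125) = 7

The recursion tree depth is log_5(78125) = 7. At each level, the problem size is divided by 5, so it takes 7 divisions to reduce to a base case of size 1. The algorithm makes 5 recursive calls at each level.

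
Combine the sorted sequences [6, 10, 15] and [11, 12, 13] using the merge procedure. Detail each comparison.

Merging process:

Compare 6 vs 11: take 6 from left. Merged: [6]
Compare 10 vs 11: take 10 from left. Merged: [6, 10]
Compare 15 vs 11: take 11 from right. Merged: [6, 10, 11]
Compare 15 vs 12: take 12 from right. Merged: [6, 10, 11, 12]
Compare 15 vs 13: take 13 from right. Merged: [6, 10, 11, 12, 13]
Append remaining from left: [15]. Merged: [6, 10, 11, 12, 13, 15]

Final merged array: [6, 10, 11, 12, 13, 15]
Total comparisons: 5

The merged array is [6, 10, 11, 12, 13, 15], requiring 5 comparisons. The merge step runs in O(n) time where n is the total number of elements.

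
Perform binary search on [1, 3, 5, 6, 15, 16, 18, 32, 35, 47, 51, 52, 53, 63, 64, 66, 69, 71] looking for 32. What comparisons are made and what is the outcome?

Binary search for 32 in [1, 3, 5, 6, 15, 16, 18, 32, 35, 47, 51, 52, 53, 63, 64, 66, 69, 71]:

lo=0, hi=17, mid=8, arr[mid]=35 -> 35 > 32, search left half
lo=0, hi=7, mid=3, arr[mid]=6 -> 6 < 32, search right half
lo=4, hi=7, mid=5, arr[mid]=16 -> 16 < 32, search right half
lo=6, hi=7, mid=6, arr[mid]=18 -> 18 < 32, search right half
lo=7, hi=7, mid=7, arr[mid]=32 -> Found target at index 7!

Binary search finds 32 at index 7 after 5 comparisons. The search repeatedly halves the search space by comparing with the middle element.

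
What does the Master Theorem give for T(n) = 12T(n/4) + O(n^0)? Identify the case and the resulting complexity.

Master Theorem for T(n) = 12T(n/4) + O(n^0):

a = 12, b = 4, c = 0
log_b(a) = log_4(12) = 1.7925

Case 1: c = 0 < log_4(12) = 1.7925
T(n) = O(n^(log_4 12))

For T(n) = 12T(n/4) + O(n^0): log_4(12) = 1.7925. This is Case 1 of the Master Theorem (c < log_b(a), work dominated by leaves), giving O(n^(log_4 12)).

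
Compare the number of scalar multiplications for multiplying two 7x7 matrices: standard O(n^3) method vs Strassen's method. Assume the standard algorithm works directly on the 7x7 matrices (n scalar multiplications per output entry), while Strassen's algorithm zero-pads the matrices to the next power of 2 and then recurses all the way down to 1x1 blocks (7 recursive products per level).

Matrix multiplication for 7x7 matrices:

Strassen's algorithm requires power-of-2 dimensions. Pad 7x7 to 8x8 (next power of 2).

Standard algorithm: 7^3 = 343 multiplications
Strassen's algorithm: 7^(log2(8)) = 7^3 = 343 multiplications
Savings: 343 - 343 = 0 multiplications

Standard: 343 multiplications (7^3). Strassen: 343 multiplications (7^3, after padding to 8x8). Strassen reduces 8 recursive multiplications to 7 at each level.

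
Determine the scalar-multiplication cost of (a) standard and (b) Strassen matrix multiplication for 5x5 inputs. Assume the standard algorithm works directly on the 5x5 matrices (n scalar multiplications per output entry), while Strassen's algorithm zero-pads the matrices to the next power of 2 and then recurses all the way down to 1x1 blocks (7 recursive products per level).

Matrix multiplication for 5x5 matrices:

Strassen's algorithm requires power-of-2 dimensions. Pad 5x5 to 8x8 (next power of 2).

Standard algorithm: 5^3 = 125 multiplications
Strassen's algorithm: 7^(log2(8)) = 7^3 = 343 multiplications
Difference: 125 - 343 = -218 (Strassen uses MORE here due to padding overhead — for small or just-over-power-of-2 n, padding can outweigh the per-level savings)

Standard: 125 multiplications (5^3). Strassen: 343 multiplications (7^3, after padding to 8x8). Strassen reduces 8 recursive multiplications to 7 at each level.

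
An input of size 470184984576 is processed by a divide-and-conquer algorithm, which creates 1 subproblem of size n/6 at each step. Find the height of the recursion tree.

For divide and conquer with division factor 6:

Problem sizes at each level:
Level 0: 470184984576
Level 1: 78364164096
Level 2: 13060694016
Level 3: 2176782336
Level 4: 362797056
Level 5: 60466176
Level 6: 10077696
Level 7: 1679616
Level 8: 279936
Level 9: 46656
Level 10: 7776
Level 11: 1296
Level 12: 216
Level 13: 36
Level 14: 6
Level 15: 1

The root is level 0 and the size-1 base case is level 15 (the tree spans levels 0 through 15, i.e. 16 levels counting the root), so the depth is the number of divisions: log_6(470184984576) = 15

The recursion tree depth is log_6(470184984576) = 15. At each level, the problem size is divided by 6, so it takes 15 divisions to reduce to a base case of size 1. The algorithm makes 1 recursive call at each level.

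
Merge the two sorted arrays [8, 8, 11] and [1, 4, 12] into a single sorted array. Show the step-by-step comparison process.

Merging process:

Compare 8 vs 1: take 1 from right. Merged: [1]
Compare 8 vs 4: take 4 from right. Merged: [1, 4]
Compare 8 vs 12: take 8 from left. Merged: [1, 4, 8]
Compare 8 vs 12: take 8 from left. Merged: [1, 4, 8, 8]
Compare 11 vs 12: take 11 from left. Merged: [1, 4, 8, 8, 11]
Append remaining from right: [12]. Merged: [1, 4, 8, 8, 11, 12]

Final merged array: [1, 4, 8, 8, 11, 12]
Total comparisons: 5

The merged array is [1, 4, 8, 8, 11, 12], requiring 5 comparisons. The merge step runs in O(n) time where n is the total number of elements.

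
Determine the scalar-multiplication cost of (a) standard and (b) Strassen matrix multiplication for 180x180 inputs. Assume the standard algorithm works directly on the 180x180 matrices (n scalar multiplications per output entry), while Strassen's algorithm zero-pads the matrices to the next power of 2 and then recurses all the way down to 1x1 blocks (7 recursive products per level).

Matrix multiplication for 180x180 matrices:

Strassen's algorithm requires power-of-2 dimensions. Pad 180x180 to 256x256 (next power of 2).

Standard algorithm: 180^3 = 5832000 multiplications
Strassen's algorithm: 7^(log2(256)) = 7^8 = 5764801 multiplications
Savings: 5832000 - 5764801 = 67199 multiplications

Standard: 5832000 multiplications (180^3). Strassen: 5764801 multiplications (7^8, after padding to 256x256). Strassen reduces 8 recursive multiplications to 7 at each level.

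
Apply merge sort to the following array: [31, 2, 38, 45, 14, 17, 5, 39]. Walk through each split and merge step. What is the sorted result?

Merge sort trace:

Split: [31, 2, 38, 45, 14, 17, 5, 39] -> [31, 2, 38, 45] and [14, 17, 5, 39]
  Split: [31, 2, 38, 45] -> [31, 2] and [38, 45]
    Split: [31, 2] -> [31] and [2]
    Merge: [31] + [2] -> [2, 31]
    Split: [38, 45] -> [38] and [45]
    Merge: [38] + [45] -> [38, 45]
  Merge: [2, 31] + [38, 45] -> [2, 31, 38, 45]
  Split: [14, 17, 5, 39] -> [14, 17] and [5, 39]
    Split: [14, 17] -> [14] and [17]
    Merge: [14] + [17] -> [14, 17]
    Split: [5, 39] -> [5] and [39]
    Merge: [5] + [39] -> [5, 39]
  Merge: [14, 17] + [5, 39] -> [5, 14, 17, 39]
Merge: [2, 31, 38, 45] + [5, 14, 17, 39] -> [2, 5, 14, 17, 31, 38, 39, 45]

Final sorted array: [2, 5, 14, 17, 31, 38, 39, 45]

The merge sort proceeds by recursively splitting the array and merging sorted halves.
After all merges, the sorted array is [2, 5, 14, 17, 31, 38, 39, 45].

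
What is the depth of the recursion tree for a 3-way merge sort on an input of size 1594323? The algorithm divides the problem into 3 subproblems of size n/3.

For divide and conquer with division factor 3:

Problem sizes at each level:
Level 0: 1594323
Level 1: 531441
Level 2: 177147
Level 3: 59049
Level 4: 19683
Level 5: 6561
Level 6: 2187
Level 7: 729
Level 8: 243
Level 9: 81
Level 10: 27
Level 11: 9
Level 12: 3
Level 13: 1

The root is level 0 and the size-1 base case is level 13 (the tree spans levels 0 through 13, i.e. 14 levels counting the root), so the depth is the number of divisions: log_3(1594323) = 13

The recursion tree depth is log_3(1594323) = 13. At each level, the problem size is divided by 3, so it takes 13 divisions to reduce to a base case of size 1. The algorithm makes 3 recursive calls at each level.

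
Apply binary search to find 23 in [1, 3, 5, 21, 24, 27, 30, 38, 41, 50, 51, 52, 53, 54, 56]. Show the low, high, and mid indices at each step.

Binary search for 23 in [1, 3, 5, 21, 24, 27, 30, 38, 41, 50, 51, 52, 53, 54, 56]:

lo=0, hi=14, mid=7, arr[mid]=38 -> 38 > 23, search left half
lo=0, hi=6, mid=3, arr[mid]=21 -> 21 < 23, search right half
lo=4, hi=6, mid=5, arr[mid]=27 -> 27 > 23, search left half
lo=4, hi=4, mid=4, arr[mid]=24 -> 24 > 23, search left half
lo=4 > hi=3, target 23 not found

Binary search determines that 23 is not in the array after 4 comparisons. The search space was exhausted without finding the target.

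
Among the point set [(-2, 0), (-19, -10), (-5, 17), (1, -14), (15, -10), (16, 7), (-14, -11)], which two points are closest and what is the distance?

Computing all pairwise distances among 7 points:

d((-2, 0), (-19, -10)) = 19.7231
d((-2, 0), (-5, 17)) = 17.2627
d((-2, 0), (1, -14)) = 14.3178
d((-2, 0), (15, -10)) = 19.7231
d((-2, 0), (16, 7)) = 19.3132
d((-2, 0), (-14, -11)) = 16.2788
d((-19, -10), (-5, 17)) = 30.4138
d((-19, -10), (1, -14)) = 20.3961
d((-19, -10), (15, -10)) = 34.0
d((-19, -10), (16, 7)) = 38.9102
d((-19, -10), (-14, -11)) = 5.099 <-- minimum
d((-5, 17), (1, -14)) = 31.5753
d((-5, 17), (15, -10)) = 33.6006
d((-5, 17), (16, 7)) = 23.2594
d((-5, 17), (-14, -11)) = 29.4109
d((1, -14), (15, -10)) = 14.5602
d((1, -14), (16, 7)) = 25.807
d((1, -14), (-14, -11)) = 15.2971
d((15, -10), (16, 7)) = 17.0294
d((15, -10), (-14, -11)) = 29.0172
d((16, 7), (-14, -11)) = 34.9857

Closest pair: (-19, -10) and (-14, -11) with distance 5.099

The closest pair is (-19, -10) and (-14, -11) with Euclidean distance 5.099. For 7 points, brute-force pairwise comparison is shown above. For large n, the divide-and-conquer algorithm (sort by x, recurse on halves, check the dividing strip) achieves O(n log n).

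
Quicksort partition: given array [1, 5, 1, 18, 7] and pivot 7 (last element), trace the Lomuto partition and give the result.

Lomuto partition with pivot = 7:

Initial array: [1, 5, 1, 18, 7]

arr[0]=1 <= 7: swap with position 0, array becomes [1, 5, 1, 18, 7]
arr[1]=5 <= 7: swap with position 1, array becomes [1, 5, 1, 18, 7]
arr[2]=1 <= 7: swap with position 2, array becomes [1, 5, 1, 18, 7]
arr[3]=18 > 7: no swap

Place pivot at position 3: [1, 5, 1, 7, 18]
Pivot position: 3

After partitioning with pivot 7, the array becomes [1, 5, 1, 7, 18]. The pivot is placed at index 3. All elements to the left of the pivot are <= 7, and all elements to the right are > 7.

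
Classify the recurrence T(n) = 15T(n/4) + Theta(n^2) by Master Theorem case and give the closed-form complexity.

Master Theorem for T(n) = 15T(n/4) + O(n^2):

a = 15, b = 4, c = 2
log_b(a) = log_4(15) = 1.9534

Case 3: c = 2 > log_4(15) = 1.9534
T(n) = O(n^2) = O(n^2)

For T(n) = 15T(n/4) + O(n^2): log_4(15) = 1.9534. This is Case 3 of the Master Theorem (c > log_b(a), work dominated by root), giving O(n^2).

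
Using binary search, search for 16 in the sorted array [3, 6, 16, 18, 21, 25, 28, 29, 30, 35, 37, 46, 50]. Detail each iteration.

Binary search for 16 in [3, 6, 16, 18, 21, 25, 28, 29, 30, 35, 37, 46, 50]:

lo=0, hi=12, mid=6, arr[mid]=28 -> 28 > 16, search left half
lo=0, hi=5, mid=2, arr[mid]=16 -> Found target at index 2!

Binary search finds 16 at index 2 after 2 comparisons. The search repeatedly halves the search space by comparing with the middle element.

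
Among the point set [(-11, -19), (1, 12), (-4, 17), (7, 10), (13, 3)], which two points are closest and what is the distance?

Computing all pairwise distances among 5 points:

d((-11, -19), (1, 12)) = 33.2415
d((-11, -19), (-4, 17)) = 36.6742
d((-11, -19), (7, 10)) = 34.1321
d((-11, -19), (13, 3)) = 32.5576
d((1, 12), (-4, 17)) = 7.0711
d((1, 12), (7, 10)) = 6.3246 <-- minimum
d((1, 12), (13, 3)) = 15.0
d((-4, 17), (7, 10)) = 13.0384
d((-4, 17), (13, 3)) = 22.0227
d((7, 10), (13, 3)) = 9.2195

Closest pair: (1, 12) and (7, 10) with distance 6.3246

The closest pair is (1, 12) and (7, 10) with Euclidean distance 6.3246. For 5 points, brute-force pairwise comparison is shown above. For large n, the divide-and-conquer algorithm (sort by x, recurse on halves, check the dividing strip) achieves O(n log n).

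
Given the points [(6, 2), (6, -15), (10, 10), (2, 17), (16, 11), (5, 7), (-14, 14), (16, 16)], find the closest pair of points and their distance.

Computing all pairwise distances among 8 points:

d((6, 2), (6, -15)) = 17.0
d((6, 2), (10, 10)) = 8.9443
d((6, 2), (2, 17)) = 15.5242
d((6, 2), (16, 11)) = 13.4536
d((6, 2), (5, 7)) = 5.099
d((6, 2), (-14, 14)) = 23.3238
d((6, 2), (16, 16)) = 17.2047
d((6, -15), (10, 10)) = 25.318
d((6, -15), (2, 17)) = 32.249
d((6, -15), (16, 11)) = 27.8568
d((6, -15), (5, 7)) = 22.0227
d((6, -15), (-14, 14)) = 35.2278
d((6, -15), (16, 16)) = 32.573
d((10, 10), (2, 17)) = 10.6301
d((10, 10), (16, 11)) = 6.0828
d((10, 10), (5, 7)) = 5.831
d((10, 10), (-14, 14)) = 24.3311
d((10, 10), (16, 16)) = 8.4853
d((2, 17), (16, 11)) = 15.2315
d((2, 17), (5, 7)) = 10.4403
d((2, 17), (-14, 14)) = 16.2788
d((2, 17), (16, 16)) = 14.0357
d((16, 11), (5, 7)) = 11.7047
d((16, 11), (-14, 14)) = 30.1496
d((16, 11), (16, 16)) = 5.0 <-- minimum
d((5, 7), (-14, 14)) = 20.2485
d((5, 7), (16, 16)) = 14.2127
d((-14, 14), (16, 16)) = 30.0666

Closest pair: (16, 11) and (16, 16) with distance 5.0

The closest pair is (16, 11) and (16, 16) with Euclidean distance 5.0. For 8 points, brute-force pairwise comparison is shown above. For large n, the divide-and-conquer algorithm (sort by x, recurse on halves, check the dividing strip) achieves O(n log n).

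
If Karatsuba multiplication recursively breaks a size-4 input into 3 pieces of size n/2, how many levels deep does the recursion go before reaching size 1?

For divide and conquer with division factor 2:

Problem sizes at each level:
Level 0: 4
Level 1: 2
Level 2: 1

The root is level 0 and the size-1 base case is level 2 (the tree spans levels 0 through 2, i.e. 3 levels counting the root), so the depth is the number of divisions: log_2(4) = 2

The recursion tree depth is log_2(4) = 2. At each level, the problem size is divided by 2, so it takes 2 divisions to reduce to a base case of size 1. The algorithm makes 3 recursive calls at each level.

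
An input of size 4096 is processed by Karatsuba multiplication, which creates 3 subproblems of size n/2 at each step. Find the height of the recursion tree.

For divide and conquer with division factor 2:

Problem sizes at each level:
Level 0: 4096
Level 1: 2048
Level 2: 1024
Level 3: 512
Level 4: 256
Level 5: 128
Level 6: 64
Level 7: 32
Level 8: 16
Level 9: 8
Level 10: 4
Level 11: 2
Level 12: 1

The root is level 0 and the size-1 base case is level 12 (the tree spans levels 0 through 12, i.e. 13 levels counting the root), so the depth is the number of divisions: log_2(4096) = 12

The recursion tree depth is log_2(4096) = 12. At each level, the problem size is divided by 2, so it takes 12 divisions to reduce to a base case of size 1. The algorithm makes 3 recursive calls at each level.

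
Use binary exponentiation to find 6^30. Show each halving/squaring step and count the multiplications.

Computing 6^30 by squaring (build up from 6^1; each line after the first costs one multiplication):

6^1 = 6
6^2 = (6^1)^2 = 6^2 = 36
6^3 = 6 * 6^2 = 6 * 36 = 216
6^6 = (6^3)^2 = 216^2 = 46656
6^7 = 6 * 6^6 = 6 * 46656 = 279936
6^14 = (6^7)^2 = 279936^2 = 78364164096
6^15 = 6 * 6^14 = 6 * 78364164096 = 470184984576
6^30 = (6^15)^2 = 470184984576^2 = 221073919720733357899776

Result: 221073919720733357899776
Multiplications needed: 7 (7 lines after 6^1)

6^30 = 221073919720733357899776. Using exponentiation by squaring, this requires 7 multiplications. The key idea: if the exponent is even, square the half-power; if odd, multiply by the base once.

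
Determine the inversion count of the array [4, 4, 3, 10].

Finding inversions in [4, 4, 3, 10]:

(0, 2): arr[0]=4 > arr[2]=3
(1, 2): arr[1]=4 > arr[2]=3

Total inversions: 2

The array has 2 inversion(s): (0,2), (1,2). Each pair (i,j) satisfies i < j and arr[i] > arr[j].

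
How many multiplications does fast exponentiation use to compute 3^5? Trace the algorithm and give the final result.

Computing 3^5 by squaring (build up from 3^1; each line after the first costs one multiplication):

3^1 = 3
3^2 = (3^1)^2 = 3^2 = 9
3^4 = (3^2)^2 = 9^2 = 81
3^5 = 3 * 3^4 = 3 * 81 = 243

Result: 243
Multiplications needed: 3 (3 lines after 3^1)

3^5 = 243. Using exponentiation by squaring, this requires 3 multiplications. The key idea: if the exponent is even, square the half-power; if odd, multiply by the base once.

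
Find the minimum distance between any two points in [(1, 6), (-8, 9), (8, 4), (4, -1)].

Computing all pairwise distances among 4 points:

d((1, 6), (-8, 9)) = 9.4868
d((1, 6), (8, 4)) = 7.2801
d((1, 6), (4, -1)) = 7.6158
d((-8, 9), (8, 4)) = 16.7631
d((-8, 9), (4, -1)) = 15.6205
d((8, 4), (4, -1)) = 6.4031 <-- minimum

Closest pair: (8, 4) and (4, -1) with distance 6.4031

The closest pair is (8, 4) and (4, -1) with Euclidean distance 6.4031. For 4 points, brute-force pairwise comparison is shown above. For large n, the divide-and-conquer algorithm (sort by x, recurse on halves, check the dividing strip) achieves O(n log n).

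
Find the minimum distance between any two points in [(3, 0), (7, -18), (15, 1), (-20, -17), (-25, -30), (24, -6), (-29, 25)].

Computing all pairwise distances among 7 points:

d((3, 0), (7, -18)) = 18.4391
d((3, 0), (15, 1)) = 12.0416
d((3, 0), (-20, -17)) = 28.6007
d((3, 0), (-25, -30)) = 41.0366
d((3, 0), (24, -6)) = 21.8403
d((3, 0), (-29, 25)) = 40.6079
d((7, -18), (15, 1)) = 20.6155
d((7, -18), (-20, -17)) = 27.0185
d((7, -18), (-25, -30)) = 34.176
d((7, -18), (24, -6)) = 20.8087
d((7, -18), (-29, 25)) = 56.0803
d((15, 1), (-20, -17)) = 39.3573
d((15, 1), (-25, -30)) = 50.6063
d((15, 1), (24, -6)) = 11.4018 <-- minimum
d((15, 1), (-29, 25)) = 50.1199
d((-20, -17), (-25, -30)) = 13.9284
d((-20, -17), (24, -6)) = 45.3542
d((-20, -17), (-29, 25)) = 42.9535
d((-25, -30), (24, -6)) = 54.5619
d((-25, -30), (-29, 25)) = 55.1453
d((24, -6), (-29, 25)) = 61.4003

Closest pair: (15, 1) and (24, -6) with distance 11.4018

The closest pair is (15, 1) and (24, -6) with Euclidean distance 11.4018. For 7 points, brute-force pairwise comparison is shown above. For large n, the divide-and-conquer algorithm (sort by x, recurse on halves, check the dividing strip) achieves O(n log n).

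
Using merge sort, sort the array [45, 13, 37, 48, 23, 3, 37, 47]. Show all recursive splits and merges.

Merge sort trace:

Split: [45, 13, 37, 48, 23, 3, 37, 47] -> [45, 13, 37, 48] and [23, 3, 37, 47]
  Split: [45, 13, 37, 48] -> [45, 13] and [37, 48]
    Split: [45, 13] -> [45] and [13]
    Merge: [45] + [13] -> [13, 45]
    Split: [37, 48] -> [37] and [48]
    Merge: [37] + [48] -> [37, 48]
  Merge: [13, 45] + [37, 48] -> [13, 37, 45, 48]
  Split: [23, 3, 37, 47] -> [23, 3] and [37, 47]
    Split: [23, 3] -> [23] and [3]
    Merge: [23] + [3] -> [3, 23]
    Split: [37, 47] -> [37] and [47]
    Merge: [37] + [47] -> [37, 47]
  Merge: [3, 23] + [37, 47] -> [3, 23, 37, 47]
Merge: [13, 37, 45, 48] + [3, 23, 37, 47] -> [3, 13, 23, 37, 37, 45, 47, 48]

Final sorted array: [3, 13, 23, 37, 37, 45, 47, 48]

The merge sort proceeds by recursively splitting the array and merging sorted halves.
After all merges, the sorted array is [3, 13, 23, 37, 37, 45, 47, 48].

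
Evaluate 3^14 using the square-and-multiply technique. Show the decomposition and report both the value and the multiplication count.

Computing 3^14 by squaring (build up from 3^1; each line after the first costs one multiplication):

3^1 = 3
3^2 = (3^1)^2 = 3^2 = 9
3^3 = 3 * 3^2 = 3 * 9 = 27
3^6 = (3^3)^2 = 27^2 = 729
3^7 = 3 * 3^6 = 3 * 729 = 2187
3^14 = (3^7)^2 = 2187^2 = 4782969

Result: 4782969
Multiplications needed: 5 (5 lines after 3^1)

3^14 = 4782969. Using exponentiation by squaring, this requires 5 multiplications. The key idea: if the exponent is even, square the half-power; if odd, multiply by the base once.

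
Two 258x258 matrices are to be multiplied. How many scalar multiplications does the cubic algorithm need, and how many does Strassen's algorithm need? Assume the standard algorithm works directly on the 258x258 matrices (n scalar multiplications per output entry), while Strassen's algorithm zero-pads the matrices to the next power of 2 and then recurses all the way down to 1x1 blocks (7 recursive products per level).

Matrix multiplication for 258x258 matrices:

Strassen's algorithm requires power-of-2 dimensions. Pad 258x258 to 512x512 (next power of 2).

Standard algorithm: 258^3 = 17173512 multiplications
Strassen's algorithm: 7^(log2(512)) = 7^9 = 40353607 multiplications
Difference: 17173512 - 40353607 = -23180095 (Strassen uses MORE here due to padding overhead — for small or just-over-power-of-2 n, padding can outweigh the per-level savings)

Standard: 17173512 multiplications (258^3). Strassen: 40353607 multiplications (7^9, after padding to 512x512). Strassen reduces 8 recursive multiplications to 7 at each level.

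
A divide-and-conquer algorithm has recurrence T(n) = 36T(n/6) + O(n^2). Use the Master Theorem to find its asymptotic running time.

Master Theorem for T(n) = 36T(n/6) + O(n^2):

a = 36, b = 6, c = 2
log_b(a) = log_6(36) = 2.0000

Case 2: c = 2 = log_6(36) = 2.0000
T(n) = O(n^2 log n) = O(n^2 log n)

For T(n) = 36T(n/6) + O(n^2): log_6(36) = 2.0000. This is Case 2 of the Master Theorem (c = log_b(a), equal work at all levels), giving O(n^2 log n).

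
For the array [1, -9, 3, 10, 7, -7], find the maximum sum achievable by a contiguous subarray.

Using Kadane's algorithm on [1, -9, 3, 10, 7, -7]:

Scanning through the array:
Position 1 (value -9): max_ending_here = -8, max_so_far = 1
Position 2 (value 3): max_ending_here = 3, max_so_far = 3
Position 3 (value 10): max_ending_here = 13, max_so_far = 13
Position 4 (value 7): max_ending_here = 20, max_so_far = 20
Position 5 (value -7): max_ending_here = 13, max_so_far = 20

Maximum subarray: [3, 10, 7]
Maximum sum: 20

The maximum subarray is [3, 10, 7] with sum 20. This subarray runs from index 2 to index 4.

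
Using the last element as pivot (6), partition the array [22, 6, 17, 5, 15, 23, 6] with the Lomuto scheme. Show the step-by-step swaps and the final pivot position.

Lomuto partition with pivot = 6:

Initial array: [22, 6, 17, 5, 15, 23, 6]

arr[0]=22 > 6: no swap
arr[1]=6 <= 6: swap with position 0, array becomes [6, 22, 17, 5, 15, 23, 6]
arr[2]=17 > 6: no swap
arr[3]=5 <= 6: swap with position 1, array becomes [6, 5, 17, 22, 15, 23, 6]
arr[4]=15 > 6: no swap
arr[5]=23 > 6: no swap

Place pivot at position 2: [6, 5, 6, 22, 15, 23, 17]
Pivot position: 2

After partitioning with pivot 6, the array becomes [6, 5, 6, 22, 15, 23, 17]. The pivot is placed at index 2. All elements to the left of the pivot are <= 6, and all elements to the right are > 6.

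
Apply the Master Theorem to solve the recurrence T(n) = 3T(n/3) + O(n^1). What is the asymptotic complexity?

Master Theorem for T(n) = 3T(n/3) + O(n^1):

a = 3, b = 3, c = 1
log_b(a) = log_3(3) = 1.0000

Case 2: c = 1 = log_3(3) = 1.0000
T(n) = O(n^1 log n) = O(n log n)

For T(n) = 3T(n/3) + O(n^1): log_3(3) = 1.0000. This is Case 2 of the Master Theorem (c = log_b(a), equal work at all levels), giving O(n log n).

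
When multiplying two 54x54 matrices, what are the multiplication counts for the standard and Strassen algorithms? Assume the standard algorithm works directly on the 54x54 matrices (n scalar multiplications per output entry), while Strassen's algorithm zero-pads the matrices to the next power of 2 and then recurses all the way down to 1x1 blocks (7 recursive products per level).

Matrix multiplication for 54x54 matrices:

Strassen's algorithm requires power-of-2 dimensions. Pad 54x54 to 64x64 (next power of 2).

Standard algorithm: 54^3 = 157464 multiplications
Strassen's algorithm: 7^(log2(64)) = 7^6 = 117649 multiplications
Savings: 157464 - 117649 = 39815 multiplications

Standard: 157464 multiplications (54^3). Strassen: 117649 multiplications (7^6, after padding to 64x64). Strassen reduces 8 recursive multiplications to 7 at each level.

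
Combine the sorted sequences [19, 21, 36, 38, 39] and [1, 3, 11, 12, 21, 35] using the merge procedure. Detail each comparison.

Merging process:

Compare 19 vs 1: take 1 from right. Merged: [1]
Compare 19 vs 3: take 3 from right. Merged: [1, 3]
Compare 19 vs 11: take 11 from right. Merged: [1, 3, 11]
Compare 19 vs 12: take 12 from right. Merged: [1, 3, 11, 12]
Compare 19 vs 21: take 19 from left. Merged: [1, 3, 11, 12, 19]
Compare 21 vs 21: take 21 from left. Merged: [1, 3, 11, 12, 19, 21]
Compare 36 vs 21: take 21 from right. Merged: [1, 3, 11, 12, 19, 21, 21]
Compare 36 vs 35: take 35 from right. Merged: [1, 3, 11, 12, 19, 21, 21, 35]
Append remaining from left: [36, 38, 39]. Merged: [1, 3, 11, 12, 19, 21, 21, 35, 36, 38, 39]

Final merged array: [1, 3, 11, 12, 19, 21, 21, 35, 36, 38, 39]
Total comparisons: 8

The merged array is [1, 3, 11, 12, 19, 21, 21, 35, 36, 38, 39], requiring 8 comparisons. The merge step runs in O(n) time where n is the total number of elements.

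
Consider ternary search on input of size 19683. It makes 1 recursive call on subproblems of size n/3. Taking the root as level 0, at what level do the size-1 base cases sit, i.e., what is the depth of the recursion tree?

For divide and conquer with division factor 3:

Problem sizes at each level:
Level 0: 19683
Level 1: 6561
Level 2: 2187
Level 3: 729
Level 4: 243
Level 5: 81
Level 6: 27
Level 7: 9
Level 8: 3
Level 9: 1

The root is level 0 and the size-1 base case is level 9 (the tree spans levels 0 through 9, i.e. 10 levels counting the root), so the depth is the number of divisions: log_3(19683) = 9

The recursion tree depth is log_3(19683) = 9. At each level, the problem size is divided by 3, so it takes 9 divisions to reduce to a base case of size 1. The algorithm makes 1 recursive call at each level.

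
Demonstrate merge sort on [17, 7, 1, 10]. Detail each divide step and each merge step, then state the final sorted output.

Merge sort trace:

Split: [17, 7, 1, 10] -> [17, 7] and [1, 10]
  Split: [17, 7] -> [17] and [7]
  Merge: [17] + [7] -> [7, 17]
  Split: [1, 10] -> [1] and [10]
  Merge: [1] + [10] -> [1, 10]
Merge: [7, 17] + [1, 10] -> [1, 7, 10, 17]

Final sorted array: [1, 7, 10, 17]

The merge sort proceeds by recursively splitting the array and merging sorted halves.
After all merges, the sorted array is [1, 7, 10, 17].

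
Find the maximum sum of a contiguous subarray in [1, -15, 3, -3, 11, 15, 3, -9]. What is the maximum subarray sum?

Using Kadane's algorithm on [1, -15, 3, -3, 11, 15, 3, -9]:

Scanning through the array:
Position 1 (value -15): max_ending_here = -14, max_so_far = 1
Position 2 (value 3): max_ending_here = 3, max_so_far = 3
Position 3 (value -3): max_ending_here = 0, max_so_far = 3
Position 4 (value 11): max_ending_here = 11, max_so_far = 11
Position 5 (value 15): max_ending_here = 26, max_so_far = 26
Position 6 (value 3): max_ending_here = 29, max_so_far = 29
Position 7 (value -9): max_ending_here = 20, max_so_far = 29

Maximum subarray: [3, -3, 11, 15, 3]
Maximum sum: 29

The maximum subarray is [3, -3, 11, 15, 3] with sum 29. This subarray runs from index 2 to index 6.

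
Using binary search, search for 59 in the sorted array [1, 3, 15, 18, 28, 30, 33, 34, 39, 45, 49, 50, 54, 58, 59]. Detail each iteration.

Binary search for 59 in [1, 3, 15, 18, 28, 30, 33, 34, 39, 45, 49, 50, 54, 58, 59]:

lo=0, hi=14, mid=7, arr[mid]=34 -> 34 < 59, search right half
lo=8, hi=14, mid=11, arr[mid]=50 -> 50 < 59, search right half
lo=12, hi=14, mid=13, arr[mid]=58 -> 58 < 59, search right half
lo=14, hi=14, mid=14, arr[mid]=59 -> Found target at index 14!

Binary search finds 59 at index 14 after 4 comparisons. The search repeatedly halves the search space by comparing with the middle element.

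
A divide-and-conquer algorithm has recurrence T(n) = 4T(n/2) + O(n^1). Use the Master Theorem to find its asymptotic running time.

Master Theorem for T(n) = 4T(n/2) + O(n^1):

a = 4, b = 2, c = 1
log_b(a) = log_2(4) = 2.0000

Case 1: c = 1 < log_2(4) = 2.0000
T(n) = O(n^(log_2 4)) = O(n^2)

For T(n) = 4T(n/2) + O(n^1): log_2(4) = 2.0000. This is Case 1 of the Master Theorem (c < log_b(a), work dominated by leaves), giving O(n^2).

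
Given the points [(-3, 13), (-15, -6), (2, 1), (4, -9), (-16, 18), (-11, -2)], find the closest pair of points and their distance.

Computing all pairwise distances among 6 points:

d((-3, 13), (-15, -6)) = 22.4722
d((-3, 13), (2, 1)) = 13.0
d((-3, 13), (4, -9)) = 23.0868
d((-3, 13), (-16, 18)) = 13.9284
d((-3, 13), (-11, -2)) = 17.0
d((-15, -6), (2, 1)) = 18.3848
d((-15, -6), (4, -9)) = 19.2354
d((-15, -6), (-16, 18)) = 24.0208
d((-15, -6), (-11, -2)) = 5.6569 <-- minimum
d((2, 1), (4, -9)) = 10.198
d((2, 1), (-16, 18)) = 24.7588
d((2, 1), (-11, -2)) = 13.3417
d((4, -9), (-16, 18)) = 33.6006
d((4, -9), (-11, -2)) = 16.5529
d((-16, 18), (-11, -2)) = 20.6155

Closest pair: (-15, -6) and (-11, -2) with distance 5.6569

The closest pair is (-15, -6) and (-11, -2) with Euclidean distance 5.6569. For 6 points, brute-force pairwise comparison is shown above. For large n, the divide-and-conquer algorithm (sort by x, recurse on halves, check the dividing strip) achieves O(n log n).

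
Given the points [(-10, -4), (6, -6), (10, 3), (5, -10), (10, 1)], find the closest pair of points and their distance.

Computing all pairwise distances among 5 points:

d((-10, -4), (6, -6)) = 16.1245
d((-10, -4), (10, 3)) = 21.1896
d((-10, -4), (5, -10)) = 16.1555
d((-10, -4), (10, 1)) = 20.6155
d((6, -6), (10, 3)) = 9.8489
d((6, -6), (5, -10)) = 4.1231
d((6, -6), (10, 1)) = 8.0623
d((10, 3), (5, -10)) = 13.9284
d((10, 3), (10, 1)) = 2.0 <-- minimum
d((5, -10), (10, 1)) = 12.083

Closest pair: (10, 3) and (10, 1) with distance 2.0

The closest pair is (10, 3) and (10, 1) with Euclidean distance 2.0. For 5 points, brute-force pairwise comparison is shown above. For large n, the divide-and-conquer algorithm (sort by x, recurse on halves, check the dividing strip) achieves O(n log n).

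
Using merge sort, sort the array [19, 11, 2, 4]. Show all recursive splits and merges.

Merge sort trace:

Split: [19, 11, 2, 4] -> [19, 11] and [2, 4]
  Split: [19, 11] -> [19] and [11]
  Merge: [19] + [11] -> [11, 19]
  Split: [2, 4] -> [2] and [4]
  Merge: [2] + [4] -> [2, 4]
Merge: [11, 19] + [2, 4] -> [2, 4, 11, 19]

Final sorted array: [2, 4, 11, 19]

The merge sort proceeds by recursively splitting the array and merging sorted halves.
After all merges, the sorted array is [2, 4, 11, 19].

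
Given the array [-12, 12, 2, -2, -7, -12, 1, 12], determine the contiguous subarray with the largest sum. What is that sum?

Using Kadane's algorithm on [-12, 12, 2, -2, -7, -12, 1, 12]:

Scanning through the array:
Position 1 (value 12): max_ending_here = 12, max_so_far = 12
Position 2 (value 2): max_ending_here = 14, max_so_far = 14
Position 3 (value -2): max_ending_here = 12, max_so_far = 14
Position 4 (value -7): max_ending_here = 5, max_so_far = 14
Position 5 (value -12): max_ending_here = -7, max_so_far = 14
Position 6 (value 1): max_ending_here = 1, max_so_far = 14
Position 7 (value 12): max_ending_here = 13, max_so_far = 14

Maximum subarray: [12, 2]
Maximum sum: 14

The maximum subarray is [12, 2] with sum 14. This subarray runs from index 1 to index 2.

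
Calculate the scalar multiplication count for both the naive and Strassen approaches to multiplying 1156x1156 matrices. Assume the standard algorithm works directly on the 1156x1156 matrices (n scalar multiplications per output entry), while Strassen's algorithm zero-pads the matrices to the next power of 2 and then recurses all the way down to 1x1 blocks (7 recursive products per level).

Matrix multiplication for 1156x1156 matrices:

Strassen's algorithm requires power-of-2 dimensions. Pad 1156x1156 to 2048x2048 (next power of 2).

Standard algorithm: 1156^3 = 1544804416 multiplications
Strassen's algorithm: 7^(log2(2048)) = 7^11 = 1977326743 multiplications
Difference: 1544804416 - 1977326743 = -432522327 (Strassen uses MORE here due to padding overhead — for small or just-over-power-of-2 n, padding can outweigh the per-level savings)

Standard: 1544804416 multiplications (1156^3). Strassen: 1977326743 multiplications (7^11, after padding to 2048x2048). Strassen reduces 8 recursive multiplications to 7 at each level.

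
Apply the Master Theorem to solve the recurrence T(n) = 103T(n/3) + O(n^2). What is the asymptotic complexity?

Master Theorem for T(n) = 103T(n/3) + O(n^2):

a = 103, b = 3, c = 2
log_b(a) = log_3(103) = 4.2187

Case 1: c = 2 < log_3(103) = 4.2187
T(n) = O(n^(log_3 103))

For T(n) = 103T(n/3) + O(n^2): log_3(103) = 4.2187. This is Case 1 of the Master Theorem (c < log_b(a), work dominated by leaves), giving O(n^(log_3 103)).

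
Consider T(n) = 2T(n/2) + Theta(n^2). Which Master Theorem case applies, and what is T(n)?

Master Theorem for T(n) = 2T(n/2) + O(n^2):

a = 2, b = 2, c = 2
log_b(a) = log_2(2) = 1.0000

Case 3: c = 2 > log_2(2) = 1.0000
T(n) = O(n^2) = O(n^2)

For T(n) = 2T(n/2) + O(n^2): log_2(2) = 1.0000. This is Case 3 of the Master Theorem (c > log_b(a), work dominated by root), giving O(n^2).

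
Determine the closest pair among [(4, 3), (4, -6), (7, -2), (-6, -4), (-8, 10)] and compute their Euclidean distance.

Computing all pairwise distances among 5 points:

d((4, 3), (4, -6)) = 9.0
d((4, 3), (7, -2)) = 5.831
d((4, 3), (-6, -4)) = 12.2066
d((4, 3), (-8, 10)) = 13.8924
d((4, -6), (7, -2)) = 5.0 <-- minimum
d((4, -6), (-6, -4)) = 10.198
d((4, -6), (-8, 10)) = 20.0
d((7, -2), (-6, -4)) = 13.1529
d((7, -2), (-8, 10)) = 19.2094
d((-6, -4), (-8, 10)) = 14.1421

Closest pair: (4, -6) and (7, -2) with distance 5.0

The closest pair is (4, -6) and (7, -2) with Euclidean distance 5.0. For 5 points, brute-force pairwise comparison is shown above. For large n, the divide-and-conquer algorithm (sort by x, recurse on halves, check the dividing strip) achieves O(n log n).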